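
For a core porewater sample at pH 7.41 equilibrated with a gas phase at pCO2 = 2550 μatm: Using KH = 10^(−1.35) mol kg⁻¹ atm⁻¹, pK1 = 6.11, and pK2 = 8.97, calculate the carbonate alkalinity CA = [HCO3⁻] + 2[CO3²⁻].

CA = 2.40 mmol/kg

[CO2*] = KH · pCO2 = 10^(−1.35) × 2550×10^-6 = 1.139×10^-4 mol/kg
α₀ = 1/(1 + K1/[H⁺] + K1K2/[H⁺]²) = 1/(1 + 10^+1.30 + 10^-0.26) = 0.04651
DIC = [CO2*]/α₀ = 1.139×10^-4 / 0.04651 = 2.449 mmol/kg
CA = (α₁ + 2α₂)·DIC = (0.9279 + 2×0.02556) × 2.449 = 2.40 mmol/kg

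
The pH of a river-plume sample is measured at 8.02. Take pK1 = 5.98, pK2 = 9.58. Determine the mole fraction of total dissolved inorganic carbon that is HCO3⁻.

α₁ = 1 / (1 + [H⁺]/K1 + K2/[H⁺]) = 1 / (1 + 10^-2.04 + 10^-1.56)
   = 1 / (1 + 0.0091201 + 0.027542) = 1/1.0367 = 0.9646

α₁ = 0.965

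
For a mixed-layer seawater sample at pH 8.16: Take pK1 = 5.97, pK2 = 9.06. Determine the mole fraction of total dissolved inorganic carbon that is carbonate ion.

α₂ = 0.111

α₂ = 1 / (1 + [H⁺]/K2 + [H⁺]²/(K1K2)) = 1 / (1 + 10^+0.90 + 10^-1.29)
   = 1 / (1 + 7.9433 + 0.051286) = 1/8.9946 = 0.1112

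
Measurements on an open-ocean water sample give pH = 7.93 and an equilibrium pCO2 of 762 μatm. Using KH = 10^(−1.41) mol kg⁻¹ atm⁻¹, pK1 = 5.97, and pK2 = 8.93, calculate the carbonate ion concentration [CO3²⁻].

[CO3²⁻] = 0.270 mmol/kg

[CO2*] = KH · pCO2 = 10^(−1.41) × 762×10^-6 = 2.965×10^-5 mol/kg
α₀ = 1/(1 + K1/[H⁺] + K1K2/[H⁺]²) = 1/(1 + 10^+1.96 + 10^+0.96) = 0.009870
DIC = [CO2*]/α₀ = 2.965×10^-5 / 0.009870 = 3.004 mmol/kg
[CO3²⁻] = α₂·DIC; α₂ = 0.09001, so [CO3²⁻] = 0.09001 × 3.004 = 0.270 mmol/kg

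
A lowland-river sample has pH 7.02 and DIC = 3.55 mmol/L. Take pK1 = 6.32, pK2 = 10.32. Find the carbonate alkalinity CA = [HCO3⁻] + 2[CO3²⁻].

CA = 2.96 mmol/L

CA = [HCO3⁻] + 2[CO3²⁻] = (α₁ + 2α₂)·DIC
At pH 7.02: [H⁺]/K1 = 10^-0.70 = 0.19953, K2/[H⁺] = 10^-3.30 = 0.00050119
α₁ = 1/(1 + 0.19953 + 0.00050119) = 1/1.2000 = 0.8333; α₂ = α₁·K2/[H⁺] = 0.0004176
α₁ + 2α₂ = 0.8341
CA = 0.8341 × 3.55 = 2.96 mmol/L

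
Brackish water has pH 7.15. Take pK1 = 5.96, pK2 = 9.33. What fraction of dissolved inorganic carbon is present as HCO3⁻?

α₁ = 1 / (1 + [H⁺]/K1 + K2/[H⁺]) = 1 / (1 + 10^-1.19 + 10^-2.18)
   = 1 / (1 + 0.064565 + 0.0066069) = 1/1.0712 = 0.9336

α₁ = 0.934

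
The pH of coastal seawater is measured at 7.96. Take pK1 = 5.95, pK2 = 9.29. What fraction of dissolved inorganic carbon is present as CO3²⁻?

α₂ = 0.0443

α₂ = 1 / (1 + [H⁺]/K2 + [H⁺]²/(K1K2)) = 1 / (1 + 10^+1.33 + 10^-0.68)
   = 1 / (1 + 21.380 + 0.20893) = 1/22.589 = 0.04427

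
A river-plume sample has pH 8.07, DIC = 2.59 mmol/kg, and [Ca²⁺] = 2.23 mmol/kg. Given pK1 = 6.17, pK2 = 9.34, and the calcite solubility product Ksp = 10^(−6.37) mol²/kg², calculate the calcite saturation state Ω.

α₂ = 1 / (1 + [H⁺]/K2 + [H⁺]²/(K1K2)) = 1 / (1 + 10^+1.27 + 10^-0.63)
   = 1 / (1 + 18.621 + 0.23442) = 1/19.855 = 0.05036
[CO3²⁻] = α₂ × DIC = 0.05036 × 2.59 = 0.1304 mmol/kg
Ksp = 10^(−6.37) = 4.266×10^-7
Ω = [Ca²⁺][CO3²⁻]/Ksp = (2.23×10^-3)(1.304×10^-4) / 4.266×10^-7 = 0.682

Ω = 0.682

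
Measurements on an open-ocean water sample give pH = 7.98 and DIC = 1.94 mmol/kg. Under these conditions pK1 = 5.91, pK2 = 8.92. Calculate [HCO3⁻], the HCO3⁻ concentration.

[HCO3⁻] = 1.73 mmol/kg

α₁ = 1 / (1 + [H⁺]/K1 + K2/[H⁺]) = 1 / (1 + 10^-2.07 + 10^-0.94)
   = 1 / (1 + 0.0085114 + 0.11482) = 1/1.1233 = 0.8902
[HCO3⁻] = α₁ × DIC = 0.8902 × 1.94 = 1.73 mmol/kg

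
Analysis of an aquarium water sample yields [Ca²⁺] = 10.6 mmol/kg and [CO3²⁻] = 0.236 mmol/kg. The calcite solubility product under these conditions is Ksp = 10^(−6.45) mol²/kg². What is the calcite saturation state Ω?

Ω = 7.05

Ksp = 10^(−6.45) = 3.548×10^-7
Ω = [Ca²⁺][CO3²⁻]/Ksp = (10.6×10^-3)(0.236×10^-3) / 3.548×10^-7 = 7.05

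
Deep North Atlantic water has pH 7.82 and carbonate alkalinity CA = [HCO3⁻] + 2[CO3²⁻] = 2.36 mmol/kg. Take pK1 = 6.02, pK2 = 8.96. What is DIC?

DIC = 2.24 mmol/kg

CA = [HCO3⁻] + 2[CO3²⁻] = (α₁ + 2α₂)·DIC
At pH 7.82: [H⁺]/K1 = 10^-1.80 = 0.015849, K2/[H⁺] = 10^-1.14 = 0.072444
α₁ = 1/(1 + 0.015849 + 0.072444) = 1/1.0883 = 0.9189; α₂ = α₁·K2/[H⁺] = 0.06657
α₁ + 2α₂ = 1.0520
DIC = CA / (α₁ + 2α₂) = 2.36 / 1.0520 = 2.24 mmol/kg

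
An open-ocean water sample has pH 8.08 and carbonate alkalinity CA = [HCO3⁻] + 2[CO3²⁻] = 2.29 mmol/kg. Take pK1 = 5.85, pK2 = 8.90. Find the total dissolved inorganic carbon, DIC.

DIC = 2.03 mmol/kg

CA = [HCO3⁻] + 2[CO3²⁻] = (α₁ + 2α₂)·DIC
At pH 8.08: [H⁺]/K1 = 10^-2.23 = 0.0058884, K2/[H⁺] = 10^-0.82 = 0.15136
α₁ = 1/(1 + 0.0058884 + 0.15136) = 1/1.1572 = 0.8641; α₂ = α₁·K2/[H⁺] = 0.1308
α₁ + 2α₂ = 1.1257
DIC = CA / (α₁ + 2α₂) = 2.29 / 1.1257 = 2.03 mmol/kg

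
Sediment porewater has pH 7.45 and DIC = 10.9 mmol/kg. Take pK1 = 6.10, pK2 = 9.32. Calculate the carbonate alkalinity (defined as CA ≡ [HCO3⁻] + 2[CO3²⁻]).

CA = [HCO3⁻] + 2[CO3²⁻] = (α₁ + 2α₂)·DIC
At pH 7.45: [H⁺]/K1 = 10^-1.35 = 0.044668, K2/[H⁺] = 10^-1.87 = 0.013490
α₁ = 1/(1 + 0.044668 + 0.013490) = 1/1.0582 = 0.9450; α₂ = α₁·K2/[H⁺] = 0.01275
α₁ + 2α₂ = 0.9705
CA = 0.9705 × 10.9 = 10.6 mmol/kg

CA = 10.6 mmol/kg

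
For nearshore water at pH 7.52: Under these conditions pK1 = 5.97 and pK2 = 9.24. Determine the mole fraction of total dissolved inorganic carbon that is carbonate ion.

α₂ = 0.0182

α₂ = 1 / (1 + [H⁺]/K2 + [H⁺]²/(K1K2)) = 1 / (1 + 10^+1.72 + 10^+0.17)
   = 1 / (1 + 52.481 + 1.4791) = 1/54.960 = 0.01820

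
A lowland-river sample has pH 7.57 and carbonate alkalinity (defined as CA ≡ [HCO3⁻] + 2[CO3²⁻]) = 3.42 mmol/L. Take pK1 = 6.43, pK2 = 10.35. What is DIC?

CA = [HCO3⁻] + 2[CO3²⁻] = (α₁ + 2α₂)·DIC
At pH 7.57: [H⁺]/K1 = 10^-1.14 = 0.072444, K2/[H⁺] = 10^-2.78 = 0.0016596
α₁ = 1/(1 + 0.072444 + 0.0016596) = 1/1.0741 = 0.9310; α₂ = α₁·K2/[H⁺] = 0.001545
α₁ + 2α₂ = 0.9341
DIC = CA / (α₁ + 2α₂) = 3.42 / 0.9341 = 3.66 mmol/L

DIC = 3.66 mmol/L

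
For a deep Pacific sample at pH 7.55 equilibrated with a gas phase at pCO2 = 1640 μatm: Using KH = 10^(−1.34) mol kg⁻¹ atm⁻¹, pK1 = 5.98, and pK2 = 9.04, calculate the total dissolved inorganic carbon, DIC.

DIC = 2.95 mmol/kg

[CO2*] = KH · pCO2 = 10^(−1.34) × 1640×10^-6 = 7.496×10^-5 mol/kg
α₀ = 1/(1 + K1/[H⁺] + K1K2/[H⁺]²) = 1/(1 + 10^+1.57 + 10^+0.08) = 0.02541
DIC = [CO2*]/α₀ = 7.496×10^-5 / 0.02541 = 2.95 mmol/kg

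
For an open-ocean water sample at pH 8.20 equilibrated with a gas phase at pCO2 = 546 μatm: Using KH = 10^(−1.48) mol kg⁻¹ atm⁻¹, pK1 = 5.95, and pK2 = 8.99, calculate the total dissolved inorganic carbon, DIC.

[CO2*] = KH · pCO2 = 10^(−1.48) × 546×10^-6 = 1.808×10^-5 mol/kg
α₀ = 1/(1 + K1/[H⁺] + K1K2/[H⁺]²) = 1/(1 + 10^+2.25 + 10^+1.46) = 0.004815
DIC = [CO2*]/α₀ = 1.808×10^-5 / 0.004815 = 3.75 mmol/kg

DIC = 3.75 mmol/kg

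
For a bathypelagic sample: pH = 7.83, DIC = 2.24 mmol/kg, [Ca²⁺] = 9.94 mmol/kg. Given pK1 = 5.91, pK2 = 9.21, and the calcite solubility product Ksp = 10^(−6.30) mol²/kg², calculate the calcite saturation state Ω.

Ω = 1.76

α₂ = 1 / (1 + [H⁺]/K2 + [H⁺]²/(K1K2)) = 1 / (1 + 10^+1.38 + 10^-0.54)
   = 1 / (1 + 23.988 + 0.28840) = 1/25.277 = 0.03956
[CO3²⁻] = α₂ × DIC = 0.03956 × 2.24 = 0.08862 mmol/kg
Ksp = 10^(−6.30) = 5.012×10^-7
Ω = [Ca²⁺][CO3²⁻]/Ksp = (9.94×10^-3)(8.862×10^-5) / 5.012×10^-7 = 1.76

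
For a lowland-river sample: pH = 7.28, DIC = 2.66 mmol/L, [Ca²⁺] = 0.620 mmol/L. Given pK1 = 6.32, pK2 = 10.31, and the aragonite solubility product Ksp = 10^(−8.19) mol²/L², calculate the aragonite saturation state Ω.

Ω = 0.215

α₂ = 1 / (1 + [H⁺]/K2 + [H⁺]²/(K1K2)) = 1 / (1 + 10^+3.03 + 10^+2.07)
   = 1 / (1 + 1071.5 + 117.49) = 1/1190.0 = 0.0008403
[CO3²⁻] = α₂ × DIC = 0.0008403 × 2.66 = 0.002235 mmol/L = 2.235 μmol/L
Ksp = 10^(−8.19) = 6.457×10^-9
Ω = [Ca²⁺][CO3²⁻]/Ksp = (0.620×10^-3)(2.235×10^-6) / 6.457×10^-9 = 0.215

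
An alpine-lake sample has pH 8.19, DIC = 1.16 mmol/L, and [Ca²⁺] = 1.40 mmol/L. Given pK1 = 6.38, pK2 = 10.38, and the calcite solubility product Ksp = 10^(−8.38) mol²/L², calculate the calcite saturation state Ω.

α₂ = 1 / (1 + [H⁺]/K2 + [H⁺]²/(K1K2)) = 1 / (1 + 10^+2.19 + 10^+0.38)
   = 1 / (1 + 154.88 + 2.3988) = 1/158.28 = 0.006318
[CO3²⁻] = α₂ × DIC = 0.006318 × 1.16 = 0.007329 mmol/L = 7.329 μmol/L
Ksp = 10^(−8.38) = 4.169×10^-9
Ω = [Ca²⁺][CO3²⁻]/Ksp = (1.40×10^-3)(7.329×10^-6) / 4.169×10^-9 = 2.46

Ω = 2.46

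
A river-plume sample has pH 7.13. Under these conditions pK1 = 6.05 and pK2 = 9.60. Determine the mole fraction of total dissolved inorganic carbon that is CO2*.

α₀ = 1 / (1 + K1/[H⁺] + K1K2/[H⁺]²) = 1 / (1 + 10^+1.08 + 10^-1.39)
   = 1 / (1 + 12.023 + 0.040738) = 1/13.063 = 0.07655

α₀ = 0.0765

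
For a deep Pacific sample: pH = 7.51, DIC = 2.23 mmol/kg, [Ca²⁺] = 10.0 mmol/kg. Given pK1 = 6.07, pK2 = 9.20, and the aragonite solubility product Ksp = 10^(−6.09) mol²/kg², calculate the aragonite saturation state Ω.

Ω = 0.530

α₂ = 1 / (1 + [H⁺]/K2 + [H⁺]²/(K1K2)) = 1 / (1 + 10^+1.69 + 10^+0.25)
   = 1 / (1 + 48.978 + 1.7783) = 1/51.756 = 0.01932
[CO3²⁻] = α₂ × DIC = 0.01932 × 2.23 = 0.04309 mmol/kg
Ksp = 10^(−6.09) = 8.128×10^-7
Ω = [Ca²⁺][CO3²⁻]/Ksp = (10.0×10^-3)(4.309×10^-5) / 8.128×10^-7 = 0.530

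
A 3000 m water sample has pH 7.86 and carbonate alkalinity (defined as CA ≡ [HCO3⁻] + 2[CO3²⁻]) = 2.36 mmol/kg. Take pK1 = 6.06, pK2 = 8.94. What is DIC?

CA = [HCO3⁻] + 2[CO3²⁻] = (α₁ + 2α₂)·DIC
At pH 7.86: [H⁺]/K1 = 10^-1.80 = 0.015849, K2/[H⁺] = 10^-1.08 = 0.083176
α₁ = 1/(1 + 0.015849 + 0.083176) = 1/1.0990 = 0.9099; α₂ = α₁·K2/[H⁺] = 0.07568
α₁ + 2α₂ = 1.0613
DIC = CA / (α₁ + 2α₂) = 2.36 / 1.0613 = 2.22 mmol/kg

DIC = 2.22 mmol/kg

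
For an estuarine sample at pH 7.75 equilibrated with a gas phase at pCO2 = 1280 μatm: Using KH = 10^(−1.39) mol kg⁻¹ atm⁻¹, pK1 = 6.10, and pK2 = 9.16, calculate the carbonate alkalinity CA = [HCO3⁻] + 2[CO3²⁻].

[CO2*] = KH · pCO2 = 10^(−1.39) × 1280×10^-6 = 5.214×10^-5 mol/kg
α₀ = 1/(1 + K1/[H⁺] + K1K2/[H⁺]²) = 1/(1 + 10^+1.65 + 10^+0.24) = 0.02109
DIC = [CO2*]/α₀ = 5.214×10^-5 / 0.02109 = 2.472 mmol/kg
CA = (α₁ + 2α₂)·DIC = (0.9422 + 2×0.03666) × 2.472 = 2.51 mmol/kg

CA = 2.51 mmol/kg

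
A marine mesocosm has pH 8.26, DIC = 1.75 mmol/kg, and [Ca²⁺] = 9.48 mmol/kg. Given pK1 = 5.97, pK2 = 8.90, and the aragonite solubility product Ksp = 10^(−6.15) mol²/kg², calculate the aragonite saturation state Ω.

α₂ = 1 / (1 + [H⁺]/K2 + [H⁺]²/(K1K2)) = 1 / (1 + 10^+0.64 + 10^-1.65)
   = 1 / (1 + 4.3652 + 0.022387) = 1/5.3875 = 0.1856
[CO3²⁻] = α₂ × DIC = 0.1856 × 1.75 = 0.3248 mmol/kg
Ksp = 10^(−6.15) = 7.079×10^-7
Ω = [Ca²⁺][CO3²⁻]/Ksp = (9.48×10^-3)(3.248×10^-4) / 7.079×10^-7 = 4.35

Ω = 4.35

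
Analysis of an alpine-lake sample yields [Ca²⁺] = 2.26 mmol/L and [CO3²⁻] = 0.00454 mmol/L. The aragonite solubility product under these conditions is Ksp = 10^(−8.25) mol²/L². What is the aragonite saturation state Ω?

Ω = 1.82

Ksp = 10^(−8.25) = 5.623×10^-9
Ω = [Ca²⁺][CO3²⁻]/Ksp = (2.26×10^-3)(0.00454×10^-3) / 5.623×10^-9 = 1.82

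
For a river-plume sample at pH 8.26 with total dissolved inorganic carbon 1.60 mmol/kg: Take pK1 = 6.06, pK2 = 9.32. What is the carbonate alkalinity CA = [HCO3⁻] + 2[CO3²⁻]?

CA = [HCO3⁻] + 2[CO3²⁻] = (α₁ + 2α₂)·DIC
At pH 8.26: [H⁺]/K1 = 10^-2.20 = 0.0063096, K2/[H⁺] = 10^-1.06 = 0.087096
α₁ = 1/(1 + 0.0063096 + 0.087096) = 1/1.0934 = 0.9146; α₂ = α₁·K2/[H⁺] = 0.07966
α₁ + 2α₂ = 1.0739
CA = 1.0739 × 1.60 = 1.72 mmol/kg

CA = 1.72 mmol/kg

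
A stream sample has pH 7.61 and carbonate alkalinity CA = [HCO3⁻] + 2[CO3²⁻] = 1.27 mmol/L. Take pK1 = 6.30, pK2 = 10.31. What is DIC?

DIC = 1.33 mmol/L

CA = [HCO3⁻] + 2[CO3²⁻] = (α₁ + 2α₂)·DIC
At pH 7.61: [H⁺]/K1 = 10^-1.31 = 0.048978, K2/[H⁺] = 10^-2.70 = 0.0019953
α₁ = 1/(1 + 0.048978 + 0.0019953) = 1/1.0510 = 0.9515; α₂ = α₁·K2/[H⁺] = 0.001898
α₁ + 2α₂ = 0.9553
DIC = CA / (α₁ + 2α₂) = 1.27 / 0.9553 = 1.33 mmol/L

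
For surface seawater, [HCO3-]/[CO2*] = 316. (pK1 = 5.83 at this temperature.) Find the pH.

pH = 8.33

From K1 = [H⁺][HCO3-]/[CO2*]:  pH = pK1 + log₁₀([HCO3-]/[CO2*])
log₁₀(316) = +2.500
pH = 5.83 + (+2.500) = 8.33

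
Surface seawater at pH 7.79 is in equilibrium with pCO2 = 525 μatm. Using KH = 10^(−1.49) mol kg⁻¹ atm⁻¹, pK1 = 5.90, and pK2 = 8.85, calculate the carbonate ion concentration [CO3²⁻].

[CO3²⁻] = 0.115 mmol/kg

[CO2*] = KH · pCO2 = 10^(−1.49) × 525×10^-6 = 1.699×10^-5 mol/kg
α₀ = 1/(1 + K1/[H⁺] + K1K2/[H⁺]²) = 1/(1 + 10^+1.89 + 10^+0.83) = 0.01171
DIC = [CO2*]/α₀ = 1.699×10^-5 / 0.01171 = 1.451 mmol/kg
[CO3²⁻] = α₂·DIC; α₂ = 0.07918, so [CO3²⁻] = 0.07918 × 1.451 = 0.115 mmol/kg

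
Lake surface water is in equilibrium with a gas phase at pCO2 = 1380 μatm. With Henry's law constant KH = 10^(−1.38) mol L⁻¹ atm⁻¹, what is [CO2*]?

[CO2*] = 57.5 μmol/L

KH = 10^(−1.38) = 4.169×10^-2 mol L⁻¹ atm⁻¹
[CO2*] = KH · pCO2 = 4.169×10^-2 × 1380×10^-6 atm = 5.75×10^-5 mol/L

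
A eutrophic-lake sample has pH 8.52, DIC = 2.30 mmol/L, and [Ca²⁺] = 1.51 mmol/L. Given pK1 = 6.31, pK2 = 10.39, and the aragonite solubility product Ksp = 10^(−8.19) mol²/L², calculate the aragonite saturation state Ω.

α₂ = 1 / (1 + [H⁺]/K2 + [H⁺]²/(K1K2)) = 1 / (1 + 10^+1.87 + 10^-0.34)
   = 1 / (1 + 74.131 + 0.45709) = 1/75.588 = 0.01323
[CO3²⁻] = α₂ × DIC = 0.01323 × 2.30 = 0.03043 mmol/L
Ksp = 10^(−8.19) = 6.457×10^-9
Ω = [Ca²⁺][CO3²⁻]/Ksp = (1.51×10^-3)(3.043×10^-5) / 6.457×10^-9 = 7.12

Ω = 7.12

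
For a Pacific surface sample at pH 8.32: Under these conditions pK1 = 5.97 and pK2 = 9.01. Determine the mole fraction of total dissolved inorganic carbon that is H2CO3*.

α₀ = 0.00370

α₀ = 1 / (1 + K1/[H⁺] + K1K2/[H⁺]²) = 1 / (1 + 10^+2.35 + 10^+1.66)
   = 1 / (1 + 223.87 + 45.709) = 1/270.58 = 0.003696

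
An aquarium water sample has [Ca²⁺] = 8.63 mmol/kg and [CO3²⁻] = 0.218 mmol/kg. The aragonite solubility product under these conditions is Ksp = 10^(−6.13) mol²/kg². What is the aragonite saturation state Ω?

Ksp = 10^(−6.13) = 7.413×10^-7
Ω = [Ca²⁺][CO3²⁻]/Ksp = (8.63×10^-3)(0.218×10^-3) / 7.413×10^-7 = 2.54

Ω = 2.54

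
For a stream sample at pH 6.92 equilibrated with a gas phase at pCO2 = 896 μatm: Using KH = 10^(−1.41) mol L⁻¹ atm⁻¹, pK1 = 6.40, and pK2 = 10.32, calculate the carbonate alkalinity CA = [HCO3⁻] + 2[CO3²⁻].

CA = 0.116 mmol/L

[CO2*] = KH · pCO2 = 10^(−1.41) × 896×10^-6 = 3.486×10^-5 mol/L
α₀ = 1/(1 + K1/[H⁺] + K1K2/[H⁺]²) = 1/(1 + 10^+0.52 + 10^-2.88) = 0.2319
DIC = [CO2*]/α₀ = 3.486×10^-5 / 0.2319 = 0.1503 mmol/L
CA = (α₁ + 2α₂)·DIC = (0.7678 + 2×0.0003057) × 0.1503 = 0.116 mmol/L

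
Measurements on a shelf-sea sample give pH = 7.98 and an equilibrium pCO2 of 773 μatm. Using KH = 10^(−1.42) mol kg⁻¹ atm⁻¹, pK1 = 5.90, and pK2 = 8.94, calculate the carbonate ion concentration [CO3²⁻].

[CO3²⁻] = 0.387 mmol/kg

[CO2*] = KH · pCO2 = 10^(−1.42) × 773×10^-6 = 2.939×10^-5 mol/kg
α₀ = 1/(1 + K1/[H⁺] + K1K2/[H⁺]²) = 1/(1 + 10^+2.08 + 10^+1.12) = 0.007440
DIC = [CO2*]/α₀ = 2.939×10^-5 / 0.007440 = 3.950 mmol/kg
[CO3²⁻] = α₂·DIC; α₂ = 0.09808, so [CO3²⁻] = 0.09808 × 3.950 = 0.387 mmol/kg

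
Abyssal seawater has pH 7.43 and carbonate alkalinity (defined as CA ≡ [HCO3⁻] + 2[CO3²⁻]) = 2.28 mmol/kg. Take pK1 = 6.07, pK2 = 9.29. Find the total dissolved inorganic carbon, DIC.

CA = [HCO3⁻] + 2[CO3²⁻] = (α₁ + 2α₂)·DIC
At pH 7.43: [H⁺]/K1 = 10^-1.36 = 0.043652, K2/[H⁺] = 10^-1.86 = 0.013804
α₁ = 1/(1 + 0.043652 + 0.013804) = 1/1.0575 = 0.9457; α₂ = α₁·K2/[H⁺] = 0.01305
α₁ + 2α₂ = 0.9718
DIC = CA / (α₁ + 2α₂) = 2.28 / 0.9718 = 2.35 mmol/kg

DIC = 2.35 mmol/kg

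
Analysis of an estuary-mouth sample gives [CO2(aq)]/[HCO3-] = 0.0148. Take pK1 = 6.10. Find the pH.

pH = 7.93

From K1 = [H⁺][HCO3-]/[CO2(aq)]:  pH = pK1 − log₁₀([CO2(aq)]/[HCO3-])
log₁₀(0.0148) = -1.830
pH = 6.10 − (-1.830) = 7.93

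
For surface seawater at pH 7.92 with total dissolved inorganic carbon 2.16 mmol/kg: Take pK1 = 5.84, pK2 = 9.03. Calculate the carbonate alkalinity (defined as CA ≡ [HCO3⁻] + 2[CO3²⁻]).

CA = 2.30 mmol/kg

CA = [HCO3⁻] + 2[CO3²⁻] = (α₁ + 2α₂)·DIC
At pH 7.92: [H⁺]/K1 = 10^-2.08 = 0.0083176, K2/[H⁺] = 10^-1.11 = 0.077625
α₁ = 1/(1 + 0.0083176 + 0.077625) = 1/1.0859 = 0.9209; α₂ = α₁·K2/[H⁺] = 0.07148
α₁ + 2α₂ = 1.0638
CA = 1.0638 × 2.16 = 2.30 mmol/kg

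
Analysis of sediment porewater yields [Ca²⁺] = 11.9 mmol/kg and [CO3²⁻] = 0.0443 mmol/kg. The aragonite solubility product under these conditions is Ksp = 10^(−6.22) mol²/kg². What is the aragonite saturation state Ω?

Ksp = 10^(−6.22) = 6.026×10^-7
Ω = [Ca²⁺][CO3²⁻]/Ksp = (11.9×10^-3)(0.0443×10^-3) / 6.026×10^-7 = 0.875

Ω = 0.875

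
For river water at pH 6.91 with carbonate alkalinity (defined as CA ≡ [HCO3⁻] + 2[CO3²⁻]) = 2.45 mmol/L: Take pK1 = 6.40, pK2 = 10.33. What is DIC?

CA = [HCO3⁻] + 2[CO3²⁻] = (α₁ + 2α₂)·DIC
At pH 6.91: [H⁺]/K1 = 10^-0.51 = 0.30903, K2/[H⁺] = 10^-3.42 = 0.00038019
α₁ = 1/(1 + 0.30903 + 0.00038019) = 1/1.3094 = 0.7637; α₂ = α₁·K2/[H⁺] = 0.0002904
α₁ + 2α₂ = 0.7643
DIC = CA / (α₁ + 2α₂) = 2.45 / 0.7643 = 3.21 mmol/L

DIC = 3.21 mmol/L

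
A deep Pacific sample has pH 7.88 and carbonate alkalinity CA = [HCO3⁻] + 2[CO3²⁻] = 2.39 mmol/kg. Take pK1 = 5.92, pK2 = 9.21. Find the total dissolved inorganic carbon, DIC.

DIC = 2.31 mmol/kg

CA = [HCO3⁻] + 2[CO3²⁻] = (α₁ + 2α₂)·DIC
At pH 7.88: [H⁺]/K1 = 10^-1.96 = 0.010965, K2/[H⁺] = 10^-1.33 = 0.046774
α₁ = 1/(1 + 0.010965 + 0.046774) = 1/1.0577 = 0.9454; α₂ = α₁·K2/[H⁺] = 0.04422
α₁ + 2α₂ = 1.0339
DIC = CA / (α₁ + 2α₂) = 2.39 / 1.0339 = 2.31 mmol/kg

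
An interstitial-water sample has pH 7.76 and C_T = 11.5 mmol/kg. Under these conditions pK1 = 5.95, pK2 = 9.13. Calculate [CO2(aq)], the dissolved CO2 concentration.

α₀ = 1 / (1 + K1/[H⁺] + K1K2/[H⁺]²) = 1 / (1 + 10^+1.81 + 10^+0.44)
   = 1 / (1 + 64.565 + 2.7542) = 1/68.320 = 0.01464
[CO2*] = α₀ × DIC = 0.01464 × 11.5 = 0.168 mmol/kg

[CO2*] = 0.168 mmol/kg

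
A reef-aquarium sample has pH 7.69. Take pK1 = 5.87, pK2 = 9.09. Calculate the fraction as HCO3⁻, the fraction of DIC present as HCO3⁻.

α₁ = 0.948

α₁ = 1 / (1 + [H⁺]/K1 + K2/[H⁺]) = 1 / (1 + 10^-1.82 + 10^-1.40)
   = 1 / (1 + 0.015136 + 0.039811) = 1/1.0549 = 0.9479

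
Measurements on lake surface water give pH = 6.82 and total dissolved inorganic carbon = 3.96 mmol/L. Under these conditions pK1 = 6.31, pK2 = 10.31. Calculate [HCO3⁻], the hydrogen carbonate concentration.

α₁ = 1 / (1 + [H⁺]/K1 + K2/[H⁺]) = 1 / (1 + 10^-0.51 + 10^-3.49)
   = 1 / (1 + 0.30903 + 0.00032359) = 1/1.3094 = 0.7637
[HCO3⁻] = α₁ × DIC = 0.7637 × 3.96 = 3.02 mmol/L

[HCO3⁻] = 3.02 mmol/L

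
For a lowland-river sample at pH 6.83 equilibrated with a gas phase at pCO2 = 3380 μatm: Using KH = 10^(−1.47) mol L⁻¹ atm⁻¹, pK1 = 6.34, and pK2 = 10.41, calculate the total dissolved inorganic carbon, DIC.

DIC = 0.469 mmol/L

[CO2*] = KH · pCO2 = 10^(−1.47) × 3380×10^-6 = 1.145×10^-4 mol/L
α₀ = 1/(1 + K1/[H⁺] + K1K2/[H⁺]²) = 1/(1 + 10^+0.49 + 10^-3.09) = 0.2444
DIC = [CO2*]/α₀ = 1.145×10^-4 / 0.2444 = 0.469 mmol/L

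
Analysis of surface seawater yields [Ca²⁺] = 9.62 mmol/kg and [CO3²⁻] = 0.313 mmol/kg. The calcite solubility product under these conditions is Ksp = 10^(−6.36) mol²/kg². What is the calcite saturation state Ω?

Ω = 6.90

Ksp = 10^(−6.36) = 4.365×10^-7
Ω = [Ca²⁺][CO3²⁻]/Ksp = (9.62×10^-3)(0.313×10^-3) / 4.365×10^-7 = 6.90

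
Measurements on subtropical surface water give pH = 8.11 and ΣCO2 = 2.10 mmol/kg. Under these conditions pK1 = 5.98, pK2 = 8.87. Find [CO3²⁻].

[CO3²⁻] = 0.309 mmol/kg

α₂ = 1 / (1 + [H⁺]/K2 + [H⁺]²/(K1K2)) = 1 / (1 + 10^+0.76 + 10^-1.37)
   = 1 / (1 + 5.7544 + 0.042658) = 1/6.7971 = 0.1471
[CO3²⁻] = α₂ × DIC = 0.1471 × 2.10 = 0.309 mmol/kg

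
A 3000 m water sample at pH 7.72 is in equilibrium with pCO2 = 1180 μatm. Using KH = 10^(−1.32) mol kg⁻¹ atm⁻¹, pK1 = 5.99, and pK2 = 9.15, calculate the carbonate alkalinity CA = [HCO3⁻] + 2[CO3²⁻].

CA = 3.26 mmol/kg

[CO2*] = KH · pCO2 = 10^(−1.32) × 1180×10^-6 = 5.648×10^-5 mol/kg
α₀ = 1/(1 + K1/[H⁺] + K1K2/[H⁺]²) = 1/(1 + 10^+1.73 + 10^+0.30) = 0.01764
DIC = [CO2*]/α₀ = 5.648×10^-5 / 0.01764 = 3.202 mmol/kg
CA = (α₁ + 2α₂)·DIC = (0.9472 + 2×0.03519) × 3.202 = 3.26 mmol/kg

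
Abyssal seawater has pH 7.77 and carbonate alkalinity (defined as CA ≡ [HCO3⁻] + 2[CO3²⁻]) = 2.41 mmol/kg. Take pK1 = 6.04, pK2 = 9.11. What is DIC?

DIC = 2.35 mmol/kg

CA = [HCO3⁻] + 2[CO3²⁻] = (α₁ + 2α₂)·DIC
At pH 7.77: [H⁺]/K1 = 10^-1.73 = 0.018621, K2/[H⁺] = 10^-1.34 = 0.045709
α₁ = 1/(1 + 0.018621 + 0.045709) = 1/1.0643 = 0.9396; α₂ = α₁·K2/[H⁺] = 0.04295
α₁ + 2α₂ = 1.0255
DIC = CA / (α₁ + 2α₂) = 2.41 / 1.0255 = 2.35 mmol/kg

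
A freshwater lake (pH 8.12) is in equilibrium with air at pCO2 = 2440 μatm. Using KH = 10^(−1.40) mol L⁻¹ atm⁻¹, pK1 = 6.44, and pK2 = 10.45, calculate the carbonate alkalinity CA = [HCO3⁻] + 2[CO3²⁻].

CA = 4.69 mmol/L

[CO2*] = KH · pCO2 = 10^(−1.40) × 2440×10^-6 = 9.714×10^-5 mol/L
α₀ = 1/(1 + K1/[H⁺] + K1K2/[H⁺]²) = 1/(1 + 10^+1.68 + 10^-0.65) = 0.02037
DIC = [CO2*]/α₀ = 9.714×10^-5 / 0.02037 = 4.768 mmol/L
CA = (α₁ + 2α₂)·DIC = (0.9751 + 2×0.004561) × 4.768 = 4.69 mmol/L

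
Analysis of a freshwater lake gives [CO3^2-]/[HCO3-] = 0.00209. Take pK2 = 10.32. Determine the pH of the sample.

pH = 7.64

From K2 = [H⁺][CO3^2-]/[HCO3-]:  pH = pK2 + log₁₀([CO3^2-]/[HCO3-])
log₁₀(0.00209) = -2.680
pH = 10.32 + (-2.680) = 7.64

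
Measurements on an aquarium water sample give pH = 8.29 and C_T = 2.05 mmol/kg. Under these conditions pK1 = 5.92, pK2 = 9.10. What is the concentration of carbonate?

[CO3²⁻] = 0.274 mmol/kg

α₂ = 1 / (1 + [H⁺]/K2 + [H⁺]²/(K1K2)) = 1 / (1 + 10^+0.81 + 10^-1.56)
   = 1 / (1 + 6.4565 + 0.027542) = 1/7.4841 = 0.1336
[CO3²⁻] = α₂ × DIC = 0.1336 × 2.05 = 0.274 mmol/kg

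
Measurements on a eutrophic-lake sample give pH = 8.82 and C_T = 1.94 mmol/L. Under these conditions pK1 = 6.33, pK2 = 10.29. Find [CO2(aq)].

[CO2*] = 6.05 μmol/L

α₀ = 1 / (1 + K1/[H⁺] + K1K2/[H⁺]²) = 1 / (1 + 10^+2.49 + 10^+1.02)
   = 1 / (1 + 309.03 + 10.471) = 1/320.50 = 0.003120
[CO2*] = α₀ × DIC = 0.003120 × 1.94 = 0.00605 mmol/L = 6.05 μmol/L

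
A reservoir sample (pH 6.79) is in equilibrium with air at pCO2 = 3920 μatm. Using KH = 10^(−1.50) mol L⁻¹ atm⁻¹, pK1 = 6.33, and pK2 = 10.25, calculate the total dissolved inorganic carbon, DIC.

DIC = 0.482 mmol/L

[CO2*] = KH · pCO2 = 10^(−1.50) × 3920×10^-6 = 1.240×10^-4 mol/L
α₀ = 1/(1 + K1/[H⁺] + K1K2/[H⁺]²) = 1/(1 + 10^+0.46 + 10^-3.00) = 0.2574
DIC = [CO2*]/α₀ = 1.240×10^-4 / 0.2574 = 0.482 mmol/L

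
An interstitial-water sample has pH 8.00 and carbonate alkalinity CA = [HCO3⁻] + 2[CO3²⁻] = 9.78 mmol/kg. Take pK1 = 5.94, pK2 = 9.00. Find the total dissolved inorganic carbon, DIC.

DIC = 9.04 mmol/kg

CA = [HCO3⁻] + 2[CO3²⁻] = (α₁ + 2α₂)·DIC
At pH 8.00: [H⁺]/K1 = 10^-2.06 = 0.0087096, K2/[H⁺] = 10^-1.00 = 0.10000
α₁ = 1/(1 + 0.0087096 + 0.10000) = 1/1.1087 = 0.9019; α₂ = α₁·K2/[H⁺] = 0.09019
α₁ + 2α₂ = 1.0823
DIC = CA / (α₁ + 2α₂) = 9.78 / 1.0823 = 9.04 mmol/kg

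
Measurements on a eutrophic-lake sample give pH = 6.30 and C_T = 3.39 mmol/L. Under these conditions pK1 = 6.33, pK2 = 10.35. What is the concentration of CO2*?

[CO2*] = 1.75 mmol/L

α₀ = 1 / (1 + K1/[H⁺] + K1K2/[H⁺]²) = 1 / (1 + 10^-0.03 + 10^-4.08)
   = 1 / (1 + 0.93325 + 8.3176×10^-5) = 1/1.9333 = 0.5172
[CO2*] = α₀ × DIC = 0.5172 × 3.39 = 1.75 mmol/L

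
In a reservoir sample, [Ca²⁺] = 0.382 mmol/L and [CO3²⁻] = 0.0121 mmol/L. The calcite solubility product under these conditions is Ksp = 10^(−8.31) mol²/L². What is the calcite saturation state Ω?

Ω = 0.944

Ksp = 10^(−8.31) = 4.898×10^-9
Ω = [Ca²⁺][CO3²⁻]/Ksp = (0.382×10^-3)(0.0121×10^-3) / 4.898×10^-9 = 0.944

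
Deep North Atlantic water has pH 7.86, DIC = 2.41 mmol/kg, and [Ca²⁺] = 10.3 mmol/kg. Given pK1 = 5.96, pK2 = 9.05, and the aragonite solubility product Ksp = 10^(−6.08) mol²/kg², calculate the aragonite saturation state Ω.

α₂ = 1 / (1 + [H⁺]/K2 + [H⁺]²/(K1K2)) = 1 / (1 + 10^+1.19 + 10^-0.71)
   = 1 / (1 + 15.488 + 0.19498) = 1/16.683 = 0.05994
[CO3²⁻] = α₂ × DIC = 0.05994 × 2.41 = 0.1445 mmol/kg
Ksp = 10^(−6.08) = 8.318×10^-7
Ω = [Ca²⁺][CO3²⁻]/Ksp = (10.3×10^-3)(1.445×10^-4) / 8.318×10^-7 = 1.79

Ω = 1.79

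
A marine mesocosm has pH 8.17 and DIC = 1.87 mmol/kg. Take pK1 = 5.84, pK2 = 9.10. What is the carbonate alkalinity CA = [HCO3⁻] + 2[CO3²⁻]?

CA = [HCO3⁻] + 2[CO3²⁻] = (α₁ + 2α₂)·DIC
At pH 8.17: [H⁺]/K1 = 10^-2.33 = 0.0046774, K2/[H⁺] = 10^-0.93 = 0.11749
α₁ = 1/(1 + 0.0046774 + 0.11749) = 1/1.1222 = 0.8911; α₂ = α₁·K2/[H⁺] = 0.1047
α₁ + 2α₂ = 1.1005
CA = 1.1005 × 1.87 = 2.06 mmol/kg

CA = 2.06 mmol/kg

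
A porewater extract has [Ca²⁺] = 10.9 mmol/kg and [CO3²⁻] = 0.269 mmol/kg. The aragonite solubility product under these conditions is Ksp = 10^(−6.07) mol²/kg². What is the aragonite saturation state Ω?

Ksp = 10^(−6.07) = 8.511×10^-7
Ω = [Ca²⁺][CO3²⁻]/Ksp = (10.9×10^-3)(0.269×10^-3) / 8.511×10^-7 = 3.44

Ω = 3.44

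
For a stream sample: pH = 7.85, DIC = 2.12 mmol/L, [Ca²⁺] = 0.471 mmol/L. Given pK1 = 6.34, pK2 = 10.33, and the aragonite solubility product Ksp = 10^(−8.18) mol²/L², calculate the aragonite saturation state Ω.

Ω = 0.484

α₂ = 1 / (1 + [H⁺]/K2 + [H⁺]²/(K1K2)) = 1 / (1 + 10^+2.48 + 10^+0.97)
   = 1 / (1 + 302.00 + 9.3325) = 1/312.33 = 0.003202
[CO3²⁻] = α₂ × DIC = 0.003202 × 2.12 = 0.006788 mmol/L = 6.788 μmol/L
Ksp = 10^(−8.18) = 6.607×10^-9
Ω = [Ca²⁺][CO3²⁻]/Ksp = (0.471×10^-3)(6.788×10^-6) / 6.607×10^-9 = 0.484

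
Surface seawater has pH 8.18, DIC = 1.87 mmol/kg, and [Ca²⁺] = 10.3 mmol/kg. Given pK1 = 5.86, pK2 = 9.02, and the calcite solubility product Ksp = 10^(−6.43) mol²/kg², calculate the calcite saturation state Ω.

α₂ = 1 / (1 + [H⁺]/K2 + [H⁺]²/(K1K2)) = 1 / (1 + 10^+0.84 + 10^-1.48)
   = 1 / (1 + 6.9183 + 0.033113) = 1/7.9514 = 0.1258
[CO3²⁻] = α₂ × DIC = 0.1258 × 1.87 = 0.2352 mmol/kg
Ksp = 10^(−6.43) = 3.715×10^-7
Ω = [Ca²⁺][CO3²⁻]/Ksp = (10.3×10^-3)(2.352×10^-4) / 3.715×10^-7 = 6.52

Ω = 6.52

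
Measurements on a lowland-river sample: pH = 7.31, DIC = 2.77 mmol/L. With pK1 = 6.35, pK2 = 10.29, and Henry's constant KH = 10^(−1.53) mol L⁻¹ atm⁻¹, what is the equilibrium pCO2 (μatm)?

pCO2 = 9270 μatm

α₀ = 1 / (1 + K1/[H⁺] + K1K2/[H⁺]²) = 1 / (1 + 10^+0.96 + 10^-2.02)
   = 1 / (1 + 9.1201 + 0.0095499) = 1/10.130 = 0.09872
[CO2*] = α₀ × DIC = 0.09872 × 2.77 = 0.2735 mmol/L
pCO2 = [CO2*]/KH = 2.735×10^-4 / 2.951×10^-2 = 9270 μatm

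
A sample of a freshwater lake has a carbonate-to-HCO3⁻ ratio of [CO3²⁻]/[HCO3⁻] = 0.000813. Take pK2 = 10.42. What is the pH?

pH = 7.33

From K2 = [H⁺][CO3²⁻]/[HCO3⁻]:  pH = pK2 + log₁₀([CO3²⁻]/[HCO3⁻])
log₁₀(0.000813) = -3.090
pH = 10.42 + (-3.090) = 7.33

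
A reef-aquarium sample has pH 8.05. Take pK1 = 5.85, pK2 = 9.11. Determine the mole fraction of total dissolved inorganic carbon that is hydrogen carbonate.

α₁ = 0.915

α₁ = 1 / (1 + [H⁺]/K1 + K2/[H⁺]) = 1 / (1 + 10^-2.20 + 10^-1.06)
   = 1 / (1 + 0.0063096 + 0.087096) = 1/1.0934 = 0.9146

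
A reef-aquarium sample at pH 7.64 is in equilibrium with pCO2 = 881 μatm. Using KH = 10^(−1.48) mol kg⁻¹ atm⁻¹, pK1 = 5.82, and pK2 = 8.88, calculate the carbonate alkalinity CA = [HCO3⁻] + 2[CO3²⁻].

[CO2*] = KH · pCO2 = 10^(−1.48) × 881×10^-6 = 2.917×10^-5 mol/kg
α₀ = 1/(1 + K1/[H⁺] + K1K2/[H⁺]²) = 1/(1 + 10^+1.82 + 10^+0.58) = 0.01411
DIC = [CO2*]/α₀ = 2.917×10^-5 / 0.01411 = 2.068 mmol/kg
CA = (α₁ + 2α₂)·DIC = (0.9322 + 2×0.05365) × 2.068 = 2.15 mmol/kg

CA = 2.15 mmol/kg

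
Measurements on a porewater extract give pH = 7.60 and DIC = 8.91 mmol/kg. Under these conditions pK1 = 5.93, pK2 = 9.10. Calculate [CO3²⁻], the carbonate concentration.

[CO3²⁻] = 0.268 mmol/kg

α₂ = 1 / (1 + [H⁺]/K2 + [H⁺]²/(K1K2)) = 1 / (1 + 10^+1.50 + 10^-0.17)
   = 1 / (1 + 31.623 + 0.67608) = 1/33.299 = 0.03003
[CO3²⁻] = α₂ × DIC = 0.03003 × 8.91 = 0.268 mmol/kg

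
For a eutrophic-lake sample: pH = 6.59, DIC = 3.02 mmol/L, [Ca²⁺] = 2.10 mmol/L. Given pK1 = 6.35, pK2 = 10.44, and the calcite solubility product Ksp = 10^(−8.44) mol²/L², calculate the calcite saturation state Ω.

Ω = 0.157

α₂ = 1 / (1 + [H⁺]/K2 + [H⁺]²/(K1K2)) = 1 / (1 + 10^+3.85 + 10^+3.61)
   = 1 / (1 + 7079.5 + 4073.8) = 1/1.1154×10^4 = 8.965×10^-5
[CO3²⁻] = α₂ × DIC = 8.965×10^-5 × 3.02 = 0.0002707 mmol/L = 0.2707 μmol/L
Ksp = 10^(−8.44) = 3.631×10^-9
Ω = [Ca²⁺][CO3²⁻]/Ksp = (2.10×10^-3)(2.707×10^-7) / 3.631×10^-9 = 0.157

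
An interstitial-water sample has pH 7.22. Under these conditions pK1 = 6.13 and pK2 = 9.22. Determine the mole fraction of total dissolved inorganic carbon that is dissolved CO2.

α₀ = 0.0745

α₀ = 1 / (1 + K1/[H⁺] + K1K2/[H⁺]²) = 1 / (1 + 10^+1.09 + 10^-0.91)
   = 1 / (1 + 12.303 + 0.12303) = 1/13.426 = 0.07448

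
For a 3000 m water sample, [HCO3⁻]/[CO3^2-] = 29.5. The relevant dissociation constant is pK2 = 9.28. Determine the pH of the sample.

pH = 7.81

From K2 = [H⁺][CO3^2-]/[HCO3⁻]:  pH = pK2 − log₁₀([HCO3⁻]/[CO3^2-])
log₁₀(29.5) = +1.470
pH = 9.28 − (+1.470) = 7.81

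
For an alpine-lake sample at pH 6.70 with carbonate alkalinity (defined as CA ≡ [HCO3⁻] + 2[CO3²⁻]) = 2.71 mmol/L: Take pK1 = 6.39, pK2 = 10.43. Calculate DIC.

CA = [HCO3⁻] + 2[CO3²⁻] = (α₁ + 2α₂)·DIC
At pH 6.70: [H⁺]/K1 = 10^-0.31 = 0.48978, K2/[H⁺] = 10^-3.73 = 0.00018621
α₁ = 1/(1 + 0.48978 + 0.00018621) = 1/1.4900 = 0.6712; α₂ = α₁·K2/[H⁺] = 0.0001250
α₁ + 2α₂ = 0.6714
DIC = CA / (α₁ + 2α₂) = 2.71 / 0.6714 = 4.04 mmol/L

DIC = 4.04 mmol/L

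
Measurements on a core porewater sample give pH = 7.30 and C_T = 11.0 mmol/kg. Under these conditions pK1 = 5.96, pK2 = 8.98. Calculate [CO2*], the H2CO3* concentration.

α₀ = 1 / (1 + K1/[H⁺] + K1K2/[H⁺]²) = 1 / (1 + 10^+1.34 + 10^-0.34)
   = 1 / (1 + 21.878 + 0.45709) = 1/23.335 = 0.04285
[CO2*] = α₀ × DIC = 0.04285 × 11.0 = 0.471 mmol/kg

[CO2*] = 0.471 mmol/kg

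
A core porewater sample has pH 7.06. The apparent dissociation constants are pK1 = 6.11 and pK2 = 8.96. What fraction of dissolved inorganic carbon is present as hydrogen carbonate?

α₁ = 1 / (1 + [H⁺]/K1 + K2/[H⁺]) = 1 / (1 + 10^-0.95 + 10^-1.90)
   = 1 / (1 + 0.11220 + 0.012589) = 1/1.1248 = 0.8891

α₁ = 0.889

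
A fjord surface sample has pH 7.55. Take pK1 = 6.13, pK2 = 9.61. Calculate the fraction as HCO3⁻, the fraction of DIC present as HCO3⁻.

α₁ = 0.955

α₁ = 1 / (1 + [H⁺]/K1 + K2/[H⁺]) = 1 / (1 + 10^-1.42 + 10^-2.06)
   = 1 / (1 + 0.038019 + 0.0087096) = 1/1.0467 = 0.9554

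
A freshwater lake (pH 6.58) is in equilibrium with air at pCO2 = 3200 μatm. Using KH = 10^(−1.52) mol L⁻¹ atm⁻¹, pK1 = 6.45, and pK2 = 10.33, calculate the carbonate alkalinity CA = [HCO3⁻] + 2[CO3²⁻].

[CO2*] = KH · pCO2 = 10^(−1.52) × 3200×10^-6 = 9.664×10^-5 mol/L
α₀ = 1/(1 + K1/[H⁺] + K1K2/[H⁺]²) = 1/(1 + 10^+0.13 + 10^-3.62) = 0.4257
DIC = [CO2*]/α₀ = 9.664×10^-5 / 0.4257 = 0.2270 mmol/L
CA = (α₁ + 2α₂)·DIC = (0.5742 + 2×0.0001021) × 0.2270 = 0.130 mmol/L

CA = 0.130 mmol/L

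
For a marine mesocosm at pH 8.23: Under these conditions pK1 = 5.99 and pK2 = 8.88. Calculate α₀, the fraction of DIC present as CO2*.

α₀ = 1 / (1 + K1/[H⁺] + K1K2/[H⁺]²) = 1 / (1 + 10^+2.24 + 10^+1.59)
   = 1 / (1 + 173.78 + 38.905) = 1/213.68 = 0.004680

α₀ = 0.00468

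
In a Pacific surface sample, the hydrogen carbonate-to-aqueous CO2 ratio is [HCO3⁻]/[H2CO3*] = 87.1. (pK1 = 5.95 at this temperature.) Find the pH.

From K1 = [H⁺][HCO3⁻]/[H2CO3*]:  pH = pK1 + log₁₀([HCO3⁻]/[H2CO3*])
log₁₀(87.1) = +1.940
pH = 5.95 + (+1.940) = 7.89

pH = 7.89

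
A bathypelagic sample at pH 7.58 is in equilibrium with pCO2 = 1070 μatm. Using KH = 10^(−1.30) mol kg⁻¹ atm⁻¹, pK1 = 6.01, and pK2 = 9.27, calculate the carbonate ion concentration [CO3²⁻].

[CO2*] = KH · pCO2 = 10^(−1.30) × 1070×10^-6 = 5.363×10^-5 mol/kg
α₀ = 1/(1 + K1/[H⁺] + K1K2/[H⁺]²) = 1/(1 + 10^+1.57 + 10^-0.12) = 0.02570
DIC = [CO2*]/α₀ = 5.363×10^-5 / 0.02570 = 2.087 mmol/kg
[CO3²⁻] = α₂·DIC; α₂ = 0.01949, so [CO3²⁻] = 0.01949 × 2.087 = 0.0407 mmol/kg

[CO3²⁻] = 0.0407 mmol/kg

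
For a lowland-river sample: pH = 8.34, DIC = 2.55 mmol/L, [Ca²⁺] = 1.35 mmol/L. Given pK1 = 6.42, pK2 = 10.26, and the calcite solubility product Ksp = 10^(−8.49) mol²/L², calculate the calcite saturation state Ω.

α₂ = 1 / (1 + [H⁺]/K2 + [H⁺]²/(K1K2)) = 1 / (1 + 10^+1.92 + 10^+0.00)
   = 1 / (1 + 83.176 + 1.0000) = 1/85.176 = 0.01174
[CO3²⁻] = α₂ × DIC = 0.01174 × 2.55 = 0.02994 mmol/L
Ksp = 10^(−8.49) = 3.236×10^-9
Ω = [Ca²⁺][CO3²⁻]/Ksp = (1.35×10^-3)(2.994×10^-5) / 3.236×10^-9 = 12.5

Ω = 12.5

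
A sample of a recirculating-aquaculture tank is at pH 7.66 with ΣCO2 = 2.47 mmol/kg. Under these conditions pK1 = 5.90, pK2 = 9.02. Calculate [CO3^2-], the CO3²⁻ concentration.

[CO3²⁻] = 0.102 mmol/kg

α₂ = 1 / (1 + [H⁺]/K2 + [H⁺]²/(K1K2)) = 1 / (1 + 10^+1.36 + 10^-0.40)
   = 1 / (1 + 22.909 + 0.39811) = 1/24.307 = 0.04114
[CO3²⁻] = α₂ × DIC = 0.04114 × 2.47 = 0.102 mmol/kg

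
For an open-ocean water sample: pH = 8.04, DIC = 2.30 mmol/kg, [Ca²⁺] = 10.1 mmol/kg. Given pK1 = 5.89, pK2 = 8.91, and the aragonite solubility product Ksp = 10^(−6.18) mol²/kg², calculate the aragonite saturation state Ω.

Ω = 4.15

α₂ = 1 / (1 + [H⁺]/K2 + [H⁺]²/(K1K2)) = 1 / (1 + 10^+0.87 + 10^-1.28)
   = 1 / (1 + 7.4131 + 0.052481) = 1/8.4656 = 0.1181
[CO3²⁻] = α₂ × DIC = 0.1181 × 2.30 = 0.2717 mmol/kg
Ksp = 10^(−6.18) = 6.607×10^-7
Ω = [Ca²⁺][CO3²⁻]/Ksp = (10.1×10^-3)(2.717×10^-4) / 6.607×10^-7 = 4.15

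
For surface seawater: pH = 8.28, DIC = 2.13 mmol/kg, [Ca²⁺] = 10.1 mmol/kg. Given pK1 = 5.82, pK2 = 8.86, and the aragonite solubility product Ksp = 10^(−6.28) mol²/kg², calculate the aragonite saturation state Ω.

α₂ = 1 / (1 + [H⁺]/K2 + [H⁺]²/(K1K2)) = 1 / (1 + 10^+0.58 + 10^-1.88)
   = 1 / (1 + 3.8019 + 0.013183) = 1/4.8151 = 0.2077
[CO3²⁻] = α₂ × DIC = 0.2077 × 2.13 = 0.4424 mmol/kg
Ksp = 10^(−6.28) = 5.248×10^-7
Ω = [Ca²⁺][CO3²⁻]/Ksp = (10.1×10^-3)(4.424×10^-4) / 5.248×10^-7 = 8.51

Ω = 8.51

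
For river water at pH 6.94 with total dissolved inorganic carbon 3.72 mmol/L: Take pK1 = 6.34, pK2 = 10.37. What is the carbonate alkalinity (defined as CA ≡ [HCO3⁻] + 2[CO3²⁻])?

CA = [HCO3⁻] + 2[CO3²⁻] = (α₁ + 2α₂)·DIC
At pH 6.94: [H⁺]/K1 = 10^-0.60 = 0.25119, K2/[H⁺] = 10^-3.43 = 0.00037154
α₁ = 1/(1 + 0.25119 + 0.00037154) = 1/1.2516 = 0.7990; α₂ = α₁·K2/[H⁺] = 0.0002969
α₁ + 2α₂ = 0.7996
CA = 0.7996 × 3.72 = 2.97 mmol/L

CA = 2.97 mmol/L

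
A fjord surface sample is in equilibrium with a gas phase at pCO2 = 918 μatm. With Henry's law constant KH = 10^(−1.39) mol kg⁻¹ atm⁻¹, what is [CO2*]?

KH = 10^(−1.39) = 4.074×10^-2 mol kg⁻¹ atm⁻¹
[CO2*] = KH · pCO2 = 4.074×10^-2 × 918×10^-6 atm = 3.74×10^-5 mol/kg

[CO2*] = 37.4 μmol/kg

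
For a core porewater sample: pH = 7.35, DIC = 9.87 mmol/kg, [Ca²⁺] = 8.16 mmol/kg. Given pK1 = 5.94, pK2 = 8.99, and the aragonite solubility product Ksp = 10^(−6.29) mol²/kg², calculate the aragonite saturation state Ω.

Ω = 3.39

α₂ = 1 / (1 + [H⁺]/K2 + [H⁺]²/(K1K2)) = 1 / (1 + 10^+1.64 + 10^+0.23)
   = 1 / (1 + 43.652 + 1.6982) = 1/46.350 = 0.02158
[CO3²⁻] = α₂ × DIC = 0.02158 × 9.87 = 0.2129 mmol/kg
Ksp = 10^(−6.29) = 5.129×10^-7
Ω = [Ca²⁺][CO3²⁻]/Ksp = (8.16×10^-3)(2.129×10^-4) / 5.129×10^-7 = 3.39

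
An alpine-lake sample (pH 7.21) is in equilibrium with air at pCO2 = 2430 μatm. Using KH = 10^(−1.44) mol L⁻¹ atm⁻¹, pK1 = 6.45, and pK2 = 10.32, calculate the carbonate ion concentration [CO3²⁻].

[CO3²⁻] = 0.394 μmol/L

[CO2*] = KH · pCO2 = 10^(−1.44) × 2430×10^-6 = 8.823×10^-5 mol/L
α₀ = 1/(1 + K1/[H⁺] + K1K2/[H⁺]²) = 1/(1 + 10^+0.76 + 10^-2.35) = 0.1480
DIC = [CO2*]/α₀ = 8.823×10^-5 / 0.1480 = 0.5963 mmol/L
[CO3²⁻] = α₂·DIC; α₂ = 0.0006609, so [CO3²⁻] = 0.0006609 × 0.5963 = 0.000394 mmol/L = 0.394 μmol/L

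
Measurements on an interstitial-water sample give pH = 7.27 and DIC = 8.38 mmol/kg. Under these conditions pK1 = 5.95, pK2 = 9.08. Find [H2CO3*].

α₀ = 1 / (1 + K1/[H⁺] + K1K2/[H⁺]²) = 1 / (1 + 10^+1.32 + 10^-0.49)
   = 1 / (1 + 20.893 + 0.32359) = 1/22.217 = 0.04501
[CO2*] = α₀ × DIC = 0.04501 × 8.38 = 0.377 mmol/kg

[CO2*] = 0.377 mmol/kg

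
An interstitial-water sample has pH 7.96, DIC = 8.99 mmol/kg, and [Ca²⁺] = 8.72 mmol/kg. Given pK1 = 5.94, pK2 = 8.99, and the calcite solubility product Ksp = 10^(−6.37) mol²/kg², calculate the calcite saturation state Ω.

Ω = 15.6

α₂ = 1 / (1 + [H⁺]/K2 + [H⁺]²/(K1K2)) = 1 / (1 + 10^+1.03 + 10^-0.99)
   = 1 / (1 + 10.715 + 0.10233) = 1/11.818 = 0.08462
[CO3²⁻] = α₂ × DIC = 0.08462 × 8.99 = 0.7607 mmol/kg
Ksp = 10^(−6.37) = 4.266×10^-7
Ω = [Ca²⁺][CO3²⁻]/Ksp = (8.72×10^-3)(7.607×10^-4) / 4.266×10^-7 = 15.6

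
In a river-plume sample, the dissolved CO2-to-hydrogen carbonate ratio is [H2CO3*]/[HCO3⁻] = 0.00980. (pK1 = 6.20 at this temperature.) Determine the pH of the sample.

From K1 = [H⁺][HCO3⁻]/[H2CO3*]:  pH = pK1 − log₁₀([H2CO3*]/[HCO3⁻])
log₁₀(0.00980) = -2.009
pH = 6.20 − (-2.009) = 8.21

pH = 8.21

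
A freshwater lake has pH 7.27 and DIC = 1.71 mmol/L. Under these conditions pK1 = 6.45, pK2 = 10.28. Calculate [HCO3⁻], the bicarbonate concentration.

[HCO3⁻] = 1.48 mmol/L

α₁ = 1 / (1 + [H⁺]/K1 + K2/[H⁺]) = 1 / (1 + 10^-0.82 + 10^-3.01)
   = 1 / (1 + 0.15136 + 0.00097724) = 1/1.1523 = 0.8678
[HCO3⁻] = α₁ × DIC = 0.8678 × 1.71 = 1.48 mmol/L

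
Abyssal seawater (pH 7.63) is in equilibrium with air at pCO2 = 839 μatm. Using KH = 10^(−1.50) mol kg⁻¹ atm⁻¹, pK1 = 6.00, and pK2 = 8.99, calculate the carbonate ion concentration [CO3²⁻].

[CO3²⁻] = 0.0494 mmol/kg

[CO2*] = KH · pCO2 = 10^(−1.50) × 839×10^-6 = 2.653×10^-5 mol/kg
α₀ = 1/(1 + K1/[H⁺] + K1K2/[H⁺]²) = 1/(1 + 10^+1.63 + 10^+0.27) = 0.02197
DIC = [CO2*]/α₀ = 2.653×10^-5 / 0.02197 = 1.208 mmol/kg
[CO3²⁻] = α₂·DIC; α₂ = 0.04091, so [CO3²⁻] = 0.04091 × 1.208 = 0.0494 mmol/kg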